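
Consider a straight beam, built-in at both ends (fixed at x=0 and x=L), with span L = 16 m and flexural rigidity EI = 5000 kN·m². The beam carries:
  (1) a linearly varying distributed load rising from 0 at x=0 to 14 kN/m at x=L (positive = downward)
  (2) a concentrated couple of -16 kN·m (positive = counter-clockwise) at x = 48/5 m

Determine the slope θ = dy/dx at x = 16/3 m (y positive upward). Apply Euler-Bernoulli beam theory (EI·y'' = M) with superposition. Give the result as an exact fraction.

Load 1 — triangular load w₀=14 kN/m (0→w₀ over full span):
  θ_1 = -w₀(2x(L-x)(L-2x)(x+2L)+x²(L-x)²)/(120LEI) = -14·(2·(16/3)·(16-(16/3))·(16-2·(16/3))·((16/3)+2·16)+(16/3)²·(16-(16/3))²)/(120·16·5000) = -28672/759375 rad
Load 2 — applied couple M₀=-16 kN·m at a=48/5 m (b=L-a=32/5):
  θ_2 = (R_Ax²/2 - M_Ax)/EI  [x≤a] with R_A=-36/25, M_A=-128/25 = ((-36/25)·(16/3)²/2 - (-128/25)·(16/3))/5000 = 64/46875 rad
Superposition: θ = Σ θ_i = -138176/3796875 rad ≈ -0.036392 rad

θ(16/3) = -138176/3796875 rad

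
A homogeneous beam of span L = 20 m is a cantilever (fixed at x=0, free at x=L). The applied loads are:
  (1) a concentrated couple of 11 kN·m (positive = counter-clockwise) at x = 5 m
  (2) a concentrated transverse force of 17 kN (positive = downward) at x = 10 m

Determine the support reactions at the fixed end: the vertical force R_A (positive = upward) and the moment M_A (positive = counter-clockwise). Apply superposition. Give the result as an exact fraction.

R_A = 17 kN, M_A = 159 kN·m

Load 1 — applied couple M₀=11 kN·m at a=5 m (b=L-a=15):
  R_A = 0 kN
  M_A = -M₀ = -11 kN·m
Load 2 — point force P=17 kN at a=10 m (b=L-a=10):
  R_A = P = 17 kN
  M_A = Pa = 17·10 = 170 kN·m
Superposition: R_A = 17 kN, M_A = 159 kN·m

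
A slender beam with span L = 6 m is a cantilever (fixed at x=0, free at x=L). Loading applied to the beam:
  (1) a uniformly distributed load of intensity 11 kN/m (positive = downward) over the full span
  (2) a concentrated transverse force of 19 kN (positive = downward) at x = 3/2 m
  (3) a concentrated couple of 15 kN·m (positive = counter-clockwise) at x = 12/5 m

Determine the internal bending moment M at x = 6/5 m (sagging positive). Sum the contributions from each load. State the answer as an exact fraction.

M(6/5) = -5871/50 kN·m

Load 1 — uniform load w=11 kN/m over full span:
  M_1 = -w(L-x)²/2 = -11·(6-(6/5))²/2 = -3168/25 kN·m
Load 2 — point force P=19 kN at a=3/2 m (b=L-a=9/2):
  M_2 = -P(a-x)  [x≤a] = -19·((3/2)-(6/5)) = -57/10 kN·m
Load 3 — applied couple M₀=15 kN·m at a=12/5 m (b=L-a=18/5):
  M_3 = M₀  [x≤a] = 15 = 15 kN·m
Superposition: M = Σ M_i = -5871/50 kN·m ≈ -117.420000 kN·m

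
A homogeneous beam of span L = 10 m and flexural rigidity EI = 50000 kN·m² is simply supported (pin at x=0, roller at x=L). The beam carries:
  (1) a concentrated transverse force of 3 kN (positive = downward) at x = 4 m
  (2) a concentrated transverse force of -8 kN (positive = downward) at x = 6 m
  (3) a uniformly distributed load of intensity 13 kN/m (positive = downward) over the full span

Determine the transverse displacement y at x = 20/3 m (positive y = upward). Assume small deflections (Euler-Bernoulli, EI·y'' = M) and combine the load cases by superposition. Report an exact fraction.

Load 1 — point force P=3 kN at a=4 m (b=L-a=6):
  y_1 = -Pa(L-x)(2Lx-a²-x²)/(6LEI)  [x>a] = -3·4·(10-(20/3))·(2·10·(20/3)-4²-(20/3)²)/(6·10·50000) = -82/84375 m
Load 2 — point force P=-8 kN at a=6 m (b=L-a=4):
  y_2 = -Pa(L-x)(2Lx-a²-x²)/(6LEI)  [x>a] = -(-8)·6·(10-(20/3))·(2·10·(20/3)-6²-(20/3)²)/(6·10·50000) = 238/84375 m
Load 3 — uniform load w=13 kN/m over full span:
  y_3 = -wx(L³-2Lx²+x³)/(24EI) = -13·(20/3)·(10³-2·10·(20/3)²+(20/3)³)/(24·50000) = -143/4860 m
Superposition: y = Σ y_i = -83759/3037500 m ≈ -0.027575 m

y(20/3) = -83759/3037500 m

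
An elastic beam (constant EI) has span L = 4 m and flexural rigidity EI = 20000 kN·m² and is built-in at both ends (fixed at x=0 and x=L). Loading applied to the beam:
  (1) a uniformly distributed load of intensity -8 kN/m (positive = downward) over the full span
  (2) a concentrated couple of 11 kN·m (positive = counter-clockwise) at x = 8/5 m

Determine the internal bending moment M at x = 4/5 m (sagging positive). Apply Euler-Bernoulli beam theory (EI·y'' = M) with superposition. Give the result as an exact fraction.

Load 1 — uniform load w=-8 kN/m over full span:
  M_1 = wLx/2 - wL²/12 - wx²/2 = (-8)·4·(4/5)/2 - (-8)·4²/12 - (-8)·(4/5)²/2 = 32/75 kN·m
Load 2 — applied couple M₀=11 kN·m at a=8/5 m (b=L-a=12/5):
  M_2 = R_Ax - M_A  [x≤a] with R_A=99/25, M_A=33/25 = (99/25)·(4/5) - (33/25) = 231/125 kN·m
Superposition: M = Σ M_i = 853/375 kN·m ≈ 2.274667 kN·m

M(4/5) = 853/375 kN·m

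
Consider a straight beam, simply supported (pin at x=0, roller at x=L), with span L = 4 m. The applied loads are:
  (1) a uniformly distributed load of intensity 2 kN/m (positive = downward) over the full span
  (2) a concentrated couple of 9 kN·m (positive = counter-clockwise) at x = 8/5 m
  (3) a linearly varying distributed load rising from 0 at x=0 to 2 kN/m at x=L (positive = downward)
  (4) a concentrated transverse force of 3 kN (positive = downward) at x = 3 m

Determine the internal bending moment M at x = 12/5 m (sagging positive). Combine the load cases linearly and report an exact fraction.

Load 1 — uniform load w=2 kN/m over full span:
  M_1 = wx(L-x)/2 = 2·(12/5)·(4-(12/5))/2 = 96/25 kN·m
Load 2 — applied couple M₀=9 kN·m at a=8/5 m (b=L-a=12/5):
  M_2 = M₀x/L - M₀  [x>a] = 9·(12/5)/4 - 9 = -18/5 kN·m
Load 3 — triangular load w₀=2 kN/m (0→w₀ over full span):
  M_3 = w₀Lx/6 - w₀x³/(6L) = 2·4·(12/5)/6 - 2·(12/5)³/(6·4) = 256/125 kN·m
Load 4 — point force P=3 kN at a=3 m (b=L-a=1):
  M_4 = Pbx/L  [x≤a] = 3·1·(12/5)/4 = 9/5 kN·m
Superposition: M = Σ M_i = 511/125 kN·m ≈ 4.088000 kN·m

M(12/5) = 511/125 kN·m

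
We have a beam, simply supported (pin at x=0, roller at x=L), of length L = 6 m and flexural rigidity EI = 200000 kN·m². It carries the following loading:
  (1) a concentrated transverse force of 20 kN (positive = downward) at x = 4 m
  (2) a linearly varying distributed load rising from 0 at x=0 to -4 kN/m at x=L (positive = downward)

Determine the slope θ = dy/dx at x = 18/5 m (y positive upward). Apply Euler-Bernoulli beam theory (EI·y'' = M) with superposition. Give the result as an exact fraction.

θ(18/5) = 2243/140625000 rad

Load 1 — point force P=20 kN at a=4 m (b=L-a=2):
  θ_1 = -Pb(L²-b²-3x²)/(6LEI)  [x≤a] = -20·2·(6²-2²-3·(18/5)²)/(6·6·200000) = 43/1125000 rad
Load 2 — triangular load w₀=-4 kN/m (0→w₀ over full span):
  θ_2 = -w₀(7L⁴-30L²x²+15x⁴)/(360LEI) = -(-4)·(7·6⁴-30·6²·(18/5)²+15·(18/5)⁴)/(360·6·200000) = -87/3906250 rad
Superposition: θ = Σ θ_i = 2243/140625000 rad ≈ 0.000016 rad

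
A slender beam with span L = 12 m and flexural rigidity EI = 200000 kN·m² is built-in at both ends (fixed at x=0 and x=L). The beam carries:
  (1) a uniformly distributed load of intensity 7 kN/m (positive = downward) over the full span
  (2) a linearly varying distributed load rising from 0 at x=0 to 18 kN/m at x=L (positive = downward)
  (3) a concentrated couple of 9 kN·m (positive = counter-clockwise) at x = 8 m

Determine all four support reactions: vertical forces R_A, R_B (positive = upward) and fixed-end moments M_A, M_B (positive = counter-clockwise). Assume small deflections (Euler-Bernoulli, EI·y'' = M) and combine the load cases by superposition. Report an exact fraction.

R_A = 377/5 kN, M_A = 867/5 kN·m, R_B = 583/5 kN, M_B = -1068/5 kN·m

Load 1 — uniform load w=7 kN/m over full span:
  R_A = wL/2 = 7·12/2 = 42 kN
  M_A = wL²/12 = 7·12²/12 = 84 kN·m
  R_B = wL/2 = 7·12/2 = 42 kN
  M_B = -wL²/12 = -7·12²/12 = -84 kN·m
Load 2 — triangular load w₀=18 kN/m (0→w₀ over full span):
  R_A = 3w₀L/20 = 3·18·12/20 = 162/5 kN
  M_A = w₀L²/30 = 18·12²/30 = 432/5 kN·m
  R_B = 7w₀L/20 = 7·18·12/20 = 378/5 kN
  M_B = -w₀L²/20 = -18·12²/20 = -648/5 kN·m
Load 3 — applied couple M₀=9 kN·m at a=8 m (b=L-a=4):
  R_A = 6M₀ab/L³ = 6·9·8·4/12³ = 1 kN
  M_A = M₀b(2a-b)/L² = 9·4·(2·8-4)/12² = 3 kN·m
  R_B = -6M₀ab/L³ = -6·9·8·4/12³ = -1 kN
  M_B = M₀a(2b-a)/L² = 9·8·(2·4-8)/12² = 0 kN·m
Superposition: R_A = 377/5 kN, M_A = 867/5 kN·m, R_B = 583/5 kN, M_B = -1068/5 kN·m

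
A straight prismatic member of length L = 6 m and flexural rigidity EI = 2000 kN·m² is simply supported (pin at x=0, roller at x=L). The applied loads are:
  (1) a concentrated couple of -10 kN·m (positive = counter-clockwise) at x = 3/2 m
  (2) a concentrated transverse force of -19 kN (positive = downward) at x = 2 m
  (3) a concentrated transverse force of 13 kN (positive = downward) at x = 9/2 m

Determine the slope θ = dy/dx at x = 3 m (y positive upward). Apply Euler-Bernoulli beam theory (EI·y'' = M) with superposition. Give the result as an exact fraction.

Load 1 — applied couple M₀=-10 kN·m at a=3/2 m (b=L-a=9/2):
  θ_1 = (M₀x²/(2L)-M₀(x-a)+C₁)/EI  [x>a] with C₁=M₀(3b²-L²)/(6L)=-55/8 = ((-10)·3²/(2·6)-(-10)·(3-(3/2))+(-55/8))/2000 = 1/3200 rad
Load 2 — point force P=-19 kN at a=2 m (b=L-a=4):
  θ_2 = -Pa(2L²-6Lx+3x²+a²)/(6LEI)  [x>a] = -(-19)·2·(2·6²-6·6·3+3·3²+2²)/(6·6·2000) = -19/7200 rad
Load 3 — point force P=13 kN at a=9/2 m (b=L-a=3/2):
  θ_3 = -Pb(L²-b²-3x²)/(6LEI)  [x≤a] = -13·(3/2)·(6²-(3/2)²-3·3²)/(6·6·2000) = -117/64000 rad
Superposition: θ = Σ θ_i = -2393/576000 rad ≈ -0.004155 rad

θ(3) = -2393/576000 rad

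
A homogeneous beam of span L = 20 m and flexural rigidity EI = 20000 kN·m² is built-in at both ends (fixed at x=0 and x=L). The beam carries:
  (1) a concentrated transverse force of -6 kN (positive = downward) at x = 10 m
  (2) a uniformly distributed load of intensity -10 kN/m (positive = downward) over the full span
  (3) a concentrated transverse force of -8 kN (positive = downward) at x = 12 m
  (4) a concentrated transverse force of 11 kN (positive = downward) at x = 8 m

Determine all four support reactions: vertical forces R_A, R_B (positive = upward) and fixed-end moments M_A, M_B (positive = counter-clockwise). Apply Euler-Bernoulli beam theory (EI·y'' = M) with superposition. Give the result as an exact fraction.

R_A = -12336/125 kN, M_A = -24901/75 kN·m, R_B = -13039/125 kN, M_B = 26269/75 kN·m

Load 1 — point force P=-6 kN at a=10 m (b=L-a=10):
  R_A = Pb²(3a+b)/L³ = (-6)·10²·(3·10+10)/20³ = -3 kN
  M_A = Pab²/L² = (-6)·10·10²/20² = -15 kN·m
  R_B = Pa²(a+3b)/L³ = (-6)·10²·(10+3·10)/20³ = -3 kN
  M_B = -Pa²b/L² = -(-6)·10²·10/20² = 15 kN·m
Load 2 — uniform load w=-10 kN/m over full span:
  R_A = wL/2 = (-10)·20/2 = -100 kN
  M_A = wL²/12 = (-10)·20²/12 = -1000/3 kN·m
  R_B = wL/2 = (-10)·20/2 = -100 kN
  M_B = -wL²/12 = -(-10)·20²/12 = 1000/3 kN·m
Load 3 — point force P=-8 kN at a=12 m (b=L-a=8):
  R_A = Pb²(3a+b)/L³ = (-8)·8²·(3·12+8)/20³ = -352/125 kN
  M_A = Pab²/L² = (-8)·12·8²/20² = -384/25 kN·m
  R_B = Pa²(a+3b)/L³ = (-8)·12²·(12+3·8)/20³ = -648/125 kN
  M_B = -Pa²b/L² = -(-8)·12²·8/20² = 576/25 kN·m
Load 4 — point force P=11 kN at a=8 m (b=L-a=12):
  R_A = Pb²(3a+b)/L³ = 11·12²·(3·8+12)/20³ = 891/125 kN
  M_A = Pab²/L² = 11·8·12²/20² = 792/25 kN·m
  R_B = Pa²(a+3b)/L³ = 11·8²·(8+3·12)/20³ = 484/125 kN
  M_B = -Pa²b/L² = -11·8²·12/20² = -528/25 kN·m
Superposition: R_A = -12336/125 kN, M_A = -24901/75 kN·m, R_B = -13039/125 kN, M_B = 26269/75 kN·m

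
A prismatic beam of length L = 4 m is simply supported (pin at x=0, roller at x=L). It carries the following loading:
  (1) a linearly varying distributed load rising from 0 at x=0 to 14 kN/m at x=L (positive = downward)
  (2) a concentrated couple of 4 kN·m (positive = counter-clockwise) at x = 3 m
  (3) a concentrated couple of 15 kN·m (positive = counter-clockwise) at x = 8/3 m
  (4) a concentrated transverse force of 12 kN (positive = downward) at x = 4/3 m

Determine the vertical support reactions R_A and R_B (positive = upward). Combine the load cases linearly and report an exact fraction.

R_A = 265/12 kN, R_B = 215/12 kN

Load 1 — triangular load w₀=14 kN/m (0→w₀ over full span):
  R_A = w₀L/6 = 14·4/6 = 28/3 kN
  R_B = w₀L/3 = 14·4/3 = 56/3 kN
Load 2 — applied couple M₀=4 kN·m at a=3 m (b=L-a=1):
  R_A = M₀/L = 4/4 = 1 kN
  R_B = -M₀/L = -4/4 = -1 kN
Load 3 — applied couple M₀=15 kN·m at a=8/3 m (b=L-a=4/3):
  R_A = M₀/L = 15/4 kN
  R_B = -M₀/L = -15/4 kN
Load 4 — point force P=12 kN at a=4/3 m (b=L-a=8/3):
  R_A = Pb/L = 12·(8/3)/4 = 8 kN
  R_B = Pa/L = 12·(4/3)/4 = 4 kN
Superposition: R_A = 265/12 kN, R_B = 215/12 kN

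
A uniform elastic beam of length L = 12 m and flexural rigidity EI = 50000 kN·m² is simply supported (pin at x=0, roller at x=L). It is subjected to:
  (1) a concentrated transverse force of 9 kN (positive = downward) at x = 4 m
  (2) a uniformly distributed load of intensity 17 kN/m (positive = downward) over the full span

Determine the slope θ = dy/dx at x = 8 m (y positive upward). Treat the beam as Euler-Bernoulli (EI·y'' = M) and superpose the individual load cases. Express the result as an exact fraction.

Load 1 — point force P=9 kN at a=4 m (b=L-a=8):
  θ_1 = -Pa(2L²-6Lx+3x²+a²)/(6LEI)  [x>a] = -9·4·(2·12²-6·12·8+3·8²+4²)/(6·12·50000) = 1/1250 rad
Load 2 — uniform load w=17 kN/m over full span:
  θ_2 = -w(L³-6Lx²+4x³)/(24EI) = -17·(12³-6·12·8²+4·8³)/(24·50000) = 221/18750 rad
Superposition: θ = Σ θ_i = 118/9375 rad ≈ 0.012587 rad

θ(8) = 118/9375 rad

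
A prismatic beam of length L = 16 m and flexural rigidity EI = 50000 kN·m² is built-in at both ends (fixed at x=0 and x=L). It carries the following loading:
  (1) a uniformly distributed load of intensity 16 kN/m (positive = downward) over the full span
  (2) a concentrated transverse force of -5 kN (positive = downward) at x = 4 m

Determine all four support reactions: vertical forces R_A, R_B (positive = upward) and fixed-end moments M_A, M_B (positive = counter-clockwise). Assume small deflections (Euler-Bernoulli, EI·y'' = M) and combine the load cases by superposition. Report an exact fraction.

R_A = 3961/32 kN, M_A = 3961/12 kN·m, R_B = 4071/32 kN, M_B = -4051/12 kN·m

Load 1 — uniform load w=16 kN/m over full span:
  R_A = wL/2 = 16·16/2 = 128 kN
  M_A = wL²/12 = 16·16²/12 = 1024/3 kN·m
  R_B = wL/2 = 16·16/2 = 128 kN
  M_B = -wL²/12 = -16·16²/12 = -1024/3 kN·m
Load 2 — point force P=-5 kN at a=4 m (b=L-a=12):
  R_A = Pb²(3a+b)/L³ = (-5)·12²·(3·4+12)/16³ = -135/32 kN
  M_A = Pab²/L² = (-5)·4·12²/16² = -45/4 kN·m
  R_B = Pa²(a+3b)/L³ = (-5)·4²·(4+3·12)/16³ = -25/32 kN
  M_B = -Pa²b/L² = -(-5)·4²·12/16² = 15/4 kN·m
Superposition: R_A = 3961/32 kN, M_A = 3961/12 kN·m, R_B = 4071/32 kN, M_B = -4051/12 kN·m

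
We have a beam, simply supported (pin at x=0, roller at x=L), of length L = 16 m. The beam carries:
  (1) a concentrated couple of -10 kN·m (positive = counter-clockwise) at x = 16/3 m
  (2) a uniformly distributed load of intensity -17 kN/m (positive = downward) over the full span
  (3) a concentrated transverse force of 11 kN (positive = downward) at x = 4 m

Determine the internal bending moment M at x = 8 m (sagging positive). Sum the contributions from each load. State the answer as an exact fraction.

M(8) = -517 kN·m

Load 1 — applied couple M₀=-10 kN·m at a=16/3 m (b=L-a=32/3):
  M_1 = M₀x/L - M₀  [x>a] = (-10)·8/16 - (-10) = 5 kN·m
Load 2 — uniform load w=-17 kN/m over full span:
  M_2 = wx(L-x)/2 = (-17)·8·(16-8)/2 = -544 kN·m
Load 3 — point force P=11 kN at a=4 m (b=L-a=12):
  M_3 = Pa(L-x)/L  [x>a] = 11·4·(16-8)/16 = 22 kN·m
Superposition: M = Σ M_i = -517 kN·m ≈ -517.000000 kN·m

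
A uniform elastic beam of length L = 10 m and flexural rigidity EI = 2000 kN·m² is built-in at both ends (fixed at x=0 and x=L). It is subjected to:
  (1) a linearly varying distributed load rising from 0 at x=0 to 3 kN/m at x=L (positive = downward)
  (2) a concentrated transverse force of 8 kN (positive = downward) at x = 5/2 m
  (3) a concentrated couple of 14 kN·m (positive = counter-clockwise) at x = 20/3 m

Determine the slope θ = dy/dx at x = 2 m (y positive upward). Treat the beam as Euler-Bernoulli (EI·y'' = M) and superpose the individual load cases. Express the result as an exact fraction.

Load 1 — triangular load w₀=3 kN/m (0→w₀ over full span):
  θ_1 = -w₀(2x(L-x)(L-2x)(x+2L)+x²(L-x)²)/(120LEI) = -3·(2·2·(10-2)·(10-2·2)·(2+2·10)+2²·(10-2)²)/(120·10·2000) = -7/1250 rad
Load 2 — point force P=8 kN at a=5/2 m (b=L-a=15/2):
  θ_2 = -Pb²x(2aL-(3a+b)x)/(2L³EI)  [x≤a] = -8·(15/2)²·2·(2·(5/2)·10-(3·(5/2)+(15/2))·2)/(2·10³·2000) = -9/2000 rad
Load 3 — applied couple M₀=14 kN·m at a=20/3 m (b=L-a=10/3):
  θ_3 = (R_Ax²/2 - M_Ax)/EI  [x≤a] with R_A=28/15, M_A=14/3 = ((28/15)·2²/2 - (14/3)·2)/2000 = -7/2500 rad
Superposition: θ = Σ θ_i = -129/10000 rad ≈ -0.012900 rad

θ(2) = -129/10000 rad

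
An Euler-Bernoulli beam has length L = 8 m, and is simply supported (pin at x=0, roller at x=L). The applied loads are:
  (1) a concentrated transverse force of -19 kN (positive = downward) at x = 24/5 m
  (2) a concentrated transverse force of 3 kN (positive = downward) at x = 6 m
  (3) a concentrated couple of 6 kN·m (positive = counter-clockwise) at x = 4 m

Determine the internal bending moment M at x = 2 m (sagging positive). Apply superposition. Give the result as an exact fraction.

Load 1 — point force P=-19 kN at a=24/5 m (b=L-a=16/5):
  M_1 = Pbx/L  [x≤a] = (-19)·(16/5)·2/8 = -76/5 kN·m
Load 2 — point force P=3 kN at a=6 m (b=L-a=2):
  M_2 = Pbx/L  [x≤a] = 3·2·2/8 = 3/2 kN·m
Load 3 — applied couple M₀=6 kN·m at a=4 m (b=L-a=4):
  M_3 = M₀x/L  [x≤a] = 6·2/8 = 3/2 kN·m
Superposition: M = Σ M_i = -61/5 kN·m ≈ -12.200000 kN·m

M(2) = -61/5 kN·m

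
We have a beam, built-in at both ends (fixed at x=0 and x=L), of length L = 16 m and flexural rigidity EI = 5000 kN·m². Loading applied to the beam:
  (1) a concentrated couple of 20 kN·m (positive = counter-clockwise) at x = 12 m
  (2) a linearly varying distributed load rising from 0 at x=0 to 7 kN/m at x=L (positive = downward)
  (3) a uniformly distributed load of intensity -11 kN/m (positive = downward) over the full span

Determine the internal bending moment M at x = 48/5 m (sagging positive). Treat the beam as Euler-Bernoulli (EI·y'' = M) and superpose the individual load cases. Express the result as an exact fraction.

M(48/5) = -88453/1500 kN·m

Load 1 — applied couple M₀=20 kN·m at a=12 m (b=L-a=4):
  M_1 = R_Ax - M_A  [x≤a] with R_A=45/32, M_A=25/4 = (45/32)·(48/5) - (25/4) = 29/4 kN·m
Load 2 — triangular load w₀=7 kN/m (0→w₀ over full span):
  M_2 = 3w₀Lx/20 - w₀L²/30 - w₀x³/(6L) = 3·7·16·(48/5)/20 - 7·16²/30 - 7·(48/5)³/(6·16) = 13888/375 kN·m
Load 3 — uniform load w=-11 kN/m over full span:
  M_3 = wLx/2 - wL²/12 - wx²/2 = (-11)·16·(48/5)/2 - (-11)·16²/12 - (-11)·(48/5)²/2 = -7744/75 kN·m
Superposition: M = Σ M_i = -88453/1500 kN·m ≈ -58.968667 kN·m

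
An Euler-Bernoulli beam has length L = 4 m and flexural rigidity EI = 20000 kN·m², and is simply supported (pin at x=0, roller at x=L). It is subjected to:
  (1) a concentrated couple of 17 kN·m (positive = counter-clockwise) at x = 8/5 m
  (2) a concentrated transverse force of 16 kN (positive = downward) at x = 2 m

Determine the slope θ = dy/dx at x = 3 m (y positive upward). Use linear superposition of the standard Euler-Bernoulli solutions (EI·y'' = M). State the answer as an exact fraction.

Load 1 — applied couple M₀=17 kN·m at a=8/5 m (b=L-a=12/5):
  θ_1 = (M₀x²/(2L)-M₀(x-a)+C₁)/EI  [x>a] with C₁=M₀(3b²-L²)/(6L)=68/75 = (17·3²/(2·4)-17·(3-(8/5))+(68/75))/20000 = -2261/12000000 rad
Load 2 — point force P=16 kN at a=2 m (b=L-a=2):
  θ_2 = -Pa(2L²-6Lx+3x²+a²)/(6LEI)  [x>a] = -16·2·(2·4²-6·4·3+3·3²+2²)/(6·4·20000) = 3/5000 rad
Superposition: θ = Σ θ_i = 4939/12000000 rad ≈ 0.000412 rad

θ(3) = 4939/12000000 rad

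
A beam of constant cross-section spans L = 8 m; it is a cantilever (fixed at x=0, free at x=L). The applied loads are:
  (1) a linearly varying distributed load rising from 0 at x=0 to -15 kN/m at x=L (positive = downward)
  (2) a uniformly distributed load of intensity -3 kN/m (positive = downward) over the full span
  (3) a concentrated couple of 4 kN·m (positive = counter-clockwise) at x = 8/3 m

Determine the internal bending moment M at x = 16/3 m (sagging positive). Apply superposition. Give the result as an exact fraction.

Load 1 — triangular load w₀=-15 kN/m (0→w₀ over full span):
  M_1 = w₀Lx/2 - w₀L²/3 - w₀x³/(6L) = (-15)·8·(16/3)/2 - (-15)·8²/3 - (-15)·(16/3)³/(6·8) = 1280/27 kN·m
Load 2 — uniform load w=-3 kN/m over full span:
  M_2 = -w(L-x)²/2 = -(-3)·(8-(16/3))²/2 = 32/3 kN·m
Load 3 — applied couple M₀=4 kN·m at a=8/3 m (b=L-a=16/3):
  M_3 = 0  [x>a] = 0 kN·m
Superposition: M = Σ M_i = 1568/27 kN·m ≈ 58.074074 kN·m

M(16/3) = 1568/27 kN·m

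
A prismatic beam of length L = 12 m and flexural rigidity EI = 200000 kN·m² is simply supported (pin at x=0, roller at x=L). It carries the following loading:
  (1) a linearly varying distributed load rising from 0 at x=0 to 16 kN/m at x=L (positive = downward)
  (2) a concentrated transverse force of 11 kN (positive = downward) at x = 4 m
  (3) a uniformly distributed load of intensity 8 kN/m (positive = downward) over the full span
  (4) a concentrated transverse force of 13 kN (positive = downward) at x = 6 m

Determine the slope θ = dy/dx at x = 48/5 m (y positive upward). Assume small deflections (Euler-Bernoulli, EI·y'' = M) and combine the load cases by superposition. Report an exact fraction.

Load 1 — triangular load w₀=16 kN/m (0→w₀ over full span):
  θ_1 = -w₀(7L⁴-30L²x²+15x⁴)/(360LEI) = -16·(7·12⁴-30·12²·(48/5)²+15·(48/5)⁴)/(360·12·200000) = 4542/1953125 rad
Load 2 — point force P=11 kN at a=4 m (b=L-a=8):
  θ_2 = -Pa(2L²-6Lx+3x²+a²)/(6LEI)  [x>a] = -11·4·(2·12²-6·12·(48/5)+3·(48/5)²+4²)/(6·12·200000) = 1903/5625000 rad
Load 3 — uniform load w=8 kN/m over full span:
  θ_3 = -w(L³-6Lx²+4x³)/(24EI) = -8·(12³-6·12·(48/5)²+4·(48/5)³)/(24·200000) = 891/390625 rad
Load 4 — point force P=13 kN at a=6 m (b=L-a=6):
  θ_4 = -Pa(2L²-6Lx+3x²+a²)/(6LEI)  [x>a] = -13·6·(2·12²-6·12·(48/5)+3·(48/5)²+6²)/(6·12·200000) = 2457/5000000 rad
Superposition: θ = Σ θ_i = 6115697/1125000000 rad ≈ 0.005436 rad

θ(48/5) = 6115697/1125000000 rad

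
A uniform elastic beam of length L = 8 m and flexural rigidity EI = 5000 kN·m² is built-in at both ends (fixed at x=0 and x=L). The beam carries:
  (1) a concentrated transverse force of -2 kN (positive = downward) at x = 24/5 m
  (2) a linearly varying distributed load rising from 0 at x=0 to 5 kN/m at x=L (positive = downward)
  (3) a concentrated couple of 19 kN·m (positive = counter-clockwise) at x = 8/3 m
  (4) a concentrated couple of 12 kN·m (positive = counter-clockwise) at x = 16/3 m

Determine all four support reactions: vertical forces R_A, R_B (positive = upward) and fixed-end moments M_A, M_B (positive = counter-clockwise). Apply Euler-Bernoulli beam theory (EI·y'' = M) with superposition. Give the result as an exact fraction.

R_A = 7847/750 kN, M_A = 4924/375 kN·m, R_B = 5653/750 kN, M_B = -2761/375 kN·m

Load 1 — point force P=-2 kN at a=24/5 m (b=L-a=16/5):
  R_A = Pb²(3a+b)/L³ = (-2)·(16/5)²·(3·(24/5)+(16/5))/8³ = -88/125 kN
  M_A = Pab²/L² = (-2)·(24/5)·(16/5)²/8² = -192/125 kN·m
  R_B = Pa²(a+3b)/L³ = (-2)·(24/5)²·((24/5)+3·(16/5))/8³ = -162/125 kN
  M_B = -Pa²b/L² = -(-2)·(24/5)²·(16/5)/8² = 288/125 kN·m
Load 2 — triangular load w₀=5 kN/m (0→w₀ over full span):
  R_A = 3w₀L/20 = 3·5·8/20 = 6 kN
  M_A = w₀L²/30 = 5·8²/30 = 32/3 kN·m
  R_B = 7w₀L/20 = 7·5·8/20 = 14 kN
  M_B = -w₀L²/20 = -5·8²/20 = -16 kN·m
Load 3 — applied couple M₀=19 kN·m at a=8/3 m (b=L-a=16/3):
  R_A = 6M₀ab/L³ = 6·19·(8/3)·(16/3)/8³ = 19/6 kN
  M_A = M₀b(2a-b)/L² = 19·(16/3)·(2·(8/3)-(16/3))/8² = 0 kN·m
  R_B = -6M₀ab/L³ = -6·19·(8/3)·(16/3)/8³ = -19/6 kN
  M_B = M₀a(2b-a)/L² = 19·(8/3)·(2·(16/3)-(8/3))/8² = 19/3 kN·m
Load 4 — applied couple M₀=12 kN·m at a=16/3 m (b=L-a=8/3):
  R_A = 6M₀ab/L³ = 6·12·(16/3)·(8/3)/8³ = 2 kN
  M_A = M₀b(2a-b)/L² = 12·(8/3)·(2·(16/3)-(8/3))/8² = 4 kN·m
  R_B = -6M₀ab/L³ = -6·12·(16/3)·(8/3)/8³ = -2 kN
  M_B = M₀a(2b-a)/L² = 12·(16/3)·(2·(8/3)-(16/3))/8² = 0 kN·m
Superposition: R_A = 7847/750 kN, M_A = 4924/375 kN·m, R_B = 5653/750 kN, M_B = -2761/375 kN·m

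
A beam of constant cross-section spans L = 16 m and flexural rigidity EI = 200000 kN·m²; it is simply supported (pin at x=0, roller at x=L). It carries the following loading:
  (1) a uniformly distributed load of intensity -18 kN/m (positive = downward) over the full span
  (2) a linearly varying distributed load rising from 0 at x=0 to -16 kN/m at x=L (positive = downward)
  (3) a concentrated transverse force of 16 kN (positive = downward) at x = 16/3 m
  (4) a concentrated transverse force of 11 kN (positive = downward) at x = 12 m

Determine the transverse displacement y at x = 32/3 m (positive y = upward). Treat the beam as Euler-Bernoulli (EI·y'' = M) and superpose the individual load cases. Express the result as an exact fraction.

Load 1 — uniform load w=-18 kN/m over full span:
  y_1 = -wx(L³-2Lx²+x³)/(24EI) = -(-18)·(32/3)·(16³-2·16·(32/3)²+(32/3)³)/(24·200000) = 5632/84375 m
Load 2 — triangular load w₀=-16 kN/m (0→w₀ over full span):
  y_2 = -w₀x(7L⁴-10L²x²+3x⁴)/(360LEI) = -(-16)·(32/3)·(7·16⁴-10·16²·(32/3)²+3·(32/3)⁴)/(360·16·200000) = 69632/2278125 m
Load 3 — point force P=16 kN at a=16/3 m (b=L-a=32/3):
  y_3 = -Pa(L-x)(2Lx-a²-x²)/(6LEI)  [x>a] = -16·(16/3)·(16-(32/3))·(2·16·(32/3)-(16/3)²-(32/3)²)/(6·16·200000) = -3584/759375 m
Load 4 — point force P=11 kN at a=12 m (b=L-a=4):
  y_4 = -Pbx(L²-b²-x²)/(6LEI)  [x≤a] = -11·4·(32/3)·(16²-4²-(32/3)²)/(6·16·200000) = -781/253125 m
Superposition: y = Σ y_i = 40783/455625 m ≈ 0.089510 m

y(32/3) = 40783/455625 m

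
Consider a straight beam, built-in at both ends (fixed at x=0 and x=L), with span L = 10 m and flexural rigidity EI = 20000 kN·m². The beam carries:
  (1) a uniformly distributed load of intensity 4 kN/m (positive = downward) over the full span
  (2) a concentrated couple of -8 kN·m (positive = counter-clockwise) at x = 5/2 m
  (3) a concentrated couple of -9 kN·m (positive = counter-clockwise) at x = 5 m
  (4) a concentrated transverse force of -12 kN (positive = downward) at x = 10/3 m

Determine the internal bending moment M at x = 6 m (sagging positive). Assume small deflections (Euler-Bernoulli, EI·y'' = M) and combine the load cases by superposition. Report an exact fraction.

Load 1 — uniform load w=4 kN/m over full span:
  M_1 = wLx/2 - wL²/12 - wx²/2 = 4·10·6/2 - 4·10²/12 - 4·6²/2 = 44/3 kN·m
Load 2 — applied couple M₀=-8 kN·m at a=5/2 m (b=L-a=15/2):
  M_2 = R_Ax - M_A - M₀  [x>a] with R_A=-9/10, M_A=3/2 = (-9/10)·6 - (3/2) - (-8) = 11/10 kN·m
Load 3 — applied couple M₀=-9 kN·m at a=5 m (b=L-a=5):
  M_3 = R_Ax - M_A - M₀  [x>a] with R_A=-27/20, M_A=-9/4 = (-27/20)·6 - (-9/4) - (-9) = 63/20 kN·m
Load 4 — point force P=-12 kN at a=10/3 m (b=L-a=20/3):
  M_4 = Pa²(a+3b)(L-x)/L³ - Pa²b/L²  [x>a] = (-12)·(10/3)²·((10/3)+3·(20/3))·(10-6)/10³ - (-12)·(10/3)²·(20/3)/10² = -32/9 kN·m
Superposition: M = Σ M_i = 553/36 kN·m ≈ 15.361111 kN·m

M(6) = 553/36 kN·m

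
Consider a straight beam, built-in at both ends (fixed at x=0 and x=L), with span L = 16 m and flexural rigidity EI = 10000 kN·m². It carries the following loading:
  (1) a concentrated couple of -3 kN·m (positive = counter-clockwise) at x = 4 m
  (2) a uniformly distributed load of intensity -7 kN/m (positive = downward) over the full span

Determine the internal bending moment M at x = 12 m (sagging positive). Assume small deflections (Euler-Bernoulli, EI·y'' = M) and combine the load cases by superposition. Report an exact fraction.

Load 1 — applied couple M₀=-3 kN·m at a=4 m (b=L-a=12):
  M_1 = R_Ax - M_A - M₀  [x>a] with R_A=-27/128, M_A=9/16 = (-27/128)·12 - (9/16) - (-3) = -3/32 kN·m
Load 2 — uniform load w=-7 kN/m over full span:
  M_2 = wLx/2 - wL²/12 - wx²/2 = (-7)·16·12/2 - (-7)·16²/12 - (-7)·12²/2 = -56/3 kN·m
Superposition: M = Σ M_i = -1801/96 kN·m ≈ -18.760417 kN·m

M(12) = -1801/96 kN·m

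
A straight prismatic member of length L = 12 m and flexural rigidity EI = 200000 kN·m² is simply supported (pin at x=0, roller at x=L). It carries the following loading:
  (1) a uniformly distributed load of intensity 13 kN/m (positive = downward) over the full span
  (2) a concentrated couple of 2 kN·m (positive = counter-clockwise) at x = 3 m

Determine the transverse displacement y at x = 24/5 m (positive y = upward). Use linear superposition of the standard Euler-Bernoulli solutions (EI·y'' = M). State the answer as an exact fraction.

Load 1 — uniform load w=13 kN/m over full span:
  y_1 = -wx(L³-2Lx²+x³)/(24EI) = -13·(24/5)·(12³-2·12·(24/5)²+(24/5)³)/(24·200000) = -32643/1953125 m
Load 2 — applied couple M₀=2 kN·m at a=3 m (b=L-a=9):
  y_2 = (M₀x³/(6L)-M₀(x-a)²/2+C₁x)/EI  [x>a] with C₁=M₀(3b²-L²)/(6L)=11/4 = (2·(24/5)³/(6·12)-2·((24/5)-3)²/2+(11/4)·(24/5))/200000 = 1629/25000000 m
Superposition: y = Σ y_i = -2081007/125000000 m ≈ -0.016648 m

y(24/5) = -2081007/125000000 m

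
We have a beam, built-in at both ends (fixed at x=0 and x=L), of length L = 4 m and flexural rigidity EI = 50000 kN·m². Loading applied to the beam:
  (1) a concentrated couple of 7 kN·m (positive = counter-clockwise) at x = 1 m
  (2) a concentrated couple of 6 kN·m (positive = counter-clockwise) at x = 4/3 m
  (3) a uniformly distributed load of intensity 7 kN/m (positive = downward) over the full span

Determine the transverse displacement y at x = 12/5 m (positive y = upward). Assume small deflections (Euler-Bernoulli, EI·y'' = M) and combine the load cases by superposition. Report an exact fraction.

y(12/5) = -1547/46875000 m

Load 1 — applied couple M₀=7 kN·m at a=1 m (b=L-a=3):
  y_1 = (R_Ax³/6 - M_Ax²/2 - M₀(x-a)²/2)/EI  [x>a] with R_A=63/32, M_A=-21/16 = ((63/32)·(12/5)³/6 - (-21/16)·(12/5)²/2 - 7·((12/5)-1)²/2)/50000 = 91/3125000 m
Load 2 — applied couple M₀=6 kN·m at a=4/3 m (b=L-a=8/3):
  y_2 = (R_Ax³/6 - M_Ax²/2 - M₀(x-a)²/2)/EI  [x>a] with R_A=2, M_A=0 = (2·(12/5)³/6 - 0·(12/5)²/2 - 6·((12/5)-(4/3))²/2)/50000 = 28/1171875 m
Load 3 — uniform load w=7 kN/m over full span:
  y_3 = -wx²(L-x)²/(24EI) = -7·(12/5)²·(4-(12/5))²/(24·50000) = -168/1953125 m
Superposition: y = Σ y_i = -1547/46875000 m ≈ -0.000033 m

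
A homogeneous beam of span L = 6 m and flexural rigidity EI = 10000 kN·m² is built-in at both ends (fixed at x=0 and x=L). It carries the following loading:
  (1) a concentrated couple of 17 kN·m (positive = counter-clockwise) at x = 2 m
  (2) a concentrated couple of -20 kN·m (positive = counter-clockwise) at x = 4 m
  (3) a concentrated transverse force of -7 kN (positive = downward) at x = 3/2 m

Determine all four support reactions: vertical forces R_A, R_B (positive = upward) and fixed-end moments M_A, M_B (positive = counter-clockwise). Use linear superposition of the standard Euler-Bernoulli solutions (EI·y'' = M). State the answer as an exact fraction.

Load 1 — applied couple M₀=17 kN·m at a=2 m (b=L-a=4):
  R_A = 6M₀ab/L³ = 6·17·2·4/6³ = 34/9 kN
  M_A = M₀b(2a-b)/L² = 17·4·(2·2-4)/6² = 0 kN·m
  R_B = -6M₀ab/L³ = -6·17·2·4/6³ = -34/9 kN
  M_B = M₀a(2b-a)/L² = 17·2·(2·4-2)/6² = 17/3 kN·m
Load 2 — applied couple M₀=-20 kN·m at a=4 m (b=L-a=2):
  R_A = 6M₀ab/L³ = 6·(-20)·4·2/6³ = -40/9 kN
  M_A = M₀b(2a-b)/L² = (-20)·2·(2·4-2)/6² = -20/3 kN·m
  R_B = -6M₀ab/L³ = -6·(-20)·4·2/6³ = 40/9 kN
  M_B = M₀a(2b-a)/L² = (-20)·4·(2·2-4)/6² = 0 kN·m
Load 3 — point force P=-7 kN at a=3/2 m (b=L-a=9/2):
  R_A = Pb²(3a+b)/L³ = (-7)·(9/2)²·(3·(3/2)+(9/2))/6³ = -189/32 kN
  M_A = Pab²/L² = (-7)·(3/2)·(9/2)²/6² = -189/32 kN·m
  R_B = Pa²(a+3b)/L³ = (-7)·(3/2)²·((3/2)+3·(9/2))/6³ = -35/32 kN
  M_B = -Pa²b/L² = -(-7)·(3/2)²·(9/2)/6² = 63/32 kN·m
Superposition: R_A = -631/96 kN, M_A = -1207/96 kN·m, R_B = -41/96 kN, M_B = 733/96 kN·m

R_A = -631/96 kN, M_A = -1207/96 kN·m, R_B = -41/96 kN, M_B = 733/96 kN·m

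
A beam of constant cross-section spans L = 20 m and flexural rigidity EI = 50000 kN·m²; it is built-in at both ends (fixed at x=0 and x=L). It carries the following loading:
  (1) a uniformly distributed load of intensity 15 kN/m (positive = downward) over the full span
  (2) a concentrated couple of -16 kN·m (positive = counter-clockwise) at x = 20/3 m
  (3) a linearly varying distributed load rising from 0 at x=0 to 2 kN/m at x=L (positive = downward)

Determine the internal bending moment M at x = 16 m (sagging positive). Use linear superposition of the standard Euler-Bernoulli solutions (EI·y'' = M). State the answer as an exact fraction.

M(16) = -20 kN·m

Load 1 — uniform load w=15 kN/m over full span:
  M_1 = wLx/2 - wL²/12 - wx²/2 = 15·20·16/2 - 15·20²/12 - 15·16²/2 = -20 kN·m
Load 2 — applied couple M₀=-16 kN·m at a=20/3 m (b=L-a=40/3):
  M_2 = R_Ax - M_A - M₀  [x>a] with R_A=-16/15, M_A=0 = (-16/15)·16 - 0 - (-16) = -16/15 kN·m
Load 3 — triangular load w₀=2 kN/m (0→w₀ over full span):
  M_3 = 3w₀Lx/20 - w₀L²/30 - w₀x³/(6L) = 3·2·20·16/20 - 2·20²/30 - 2·16³/(6·20) = 16/15 kN·m
Superposition: M = Σ M_i = -20 kN·m ≈ -20.000000 kN·m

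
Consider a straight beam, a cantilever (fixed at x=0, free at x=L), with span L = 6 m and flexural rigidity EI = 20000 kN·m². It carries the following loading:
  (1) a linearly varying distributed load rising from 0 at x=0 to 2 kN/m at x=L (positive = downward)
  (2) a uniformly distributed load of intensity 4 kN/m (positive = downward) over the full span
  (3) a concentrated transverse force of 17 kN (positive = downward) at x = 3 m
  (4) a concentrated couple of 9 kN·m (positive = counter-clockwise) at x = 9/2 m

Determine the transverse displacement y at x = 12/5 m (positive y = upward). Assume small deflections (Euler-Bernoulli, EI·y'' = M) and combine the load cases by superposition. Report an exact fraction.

Load 1 — triangular load w₀=2 kN/m (0→w₀ over full span):
  y_1 = (w₀Lx³/12-w₀L²x²/6-w₀x⁵/(120L))/EI = (2·6·(12/5)³/12-2·6²·(12/5)²/6-2·(12/5)⁵/(120·6))/20000 = -27108/9765625 m
Load 2 — uniform load w=4 kN/m over full span:
  y_2 = -wx²(x²-4Lx+6L²)/(24EI) = -4·(12/5)²·((12/5)²-4·6·(12/5)+6·6²)/(24·20000) = -3078/390625 m
Load 3 — point force P=17 kN at a=3 m (b=L-a=3):
  y_3 = -Px²(3a-x)/(6EI)  [x≤a] = -17·(12/5)²·(3·3-(12/5))/(6·20000) = -1683/312500 m
Load 4 — applied couple M₀=9 kN·m at a=9/2 m (b=L-a=3/2):
  y_4 = M₀x²/(2EI)  [x≤a] = 9·(12/5)²/(2·20000) = 81/62500 m
Superposition: y = Σ y_i = -287991/19531250 m ≈ -0.014745 m

y(12/5) = -287991/19531250 m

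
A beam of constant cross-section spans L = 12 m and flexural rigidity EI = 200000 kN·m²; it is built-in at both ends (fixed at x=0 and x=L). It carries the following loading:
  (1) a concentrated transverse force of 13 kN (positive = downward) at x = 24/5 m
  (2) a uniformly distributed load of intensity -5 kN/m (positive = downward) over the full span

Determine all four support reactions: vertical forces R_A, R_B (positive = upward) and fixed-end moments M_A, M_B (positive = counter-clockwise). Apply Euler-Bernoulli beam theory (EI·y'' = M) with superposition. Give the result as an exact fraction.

Load 1 — point force P=13 kN at a=24/5 m (b=L-a=36/5):
  R_A = Pb²(3a+b)/L³ = 13·(36/5)²·(3·(24/5)+(36/5))/12³ = 1053/125 kN
  M_A = Pab²/L² = 13·(24/5)·(36/5)²/12² = 2808/125 kN·m
  R_B = Pa²(a+3b)/L³ = 13·(24/5)²·((24/5)+3·(36/5))/12³ = 572/125 kN
  M_B = -Pa²b/L² = -13·(24/5)²·(36/5)/12² = -1872/125 kN·m
Load 2 — uniform load w=-5 kN/m over full span:
  R_A = wL/2 = (-5)·12/2 = -30 kN
  M_A = wL²/12 = (-5)·12²/12 = -60 kN·m
  R_B = wL/2 = (-5)·12/2 = -30 kN
  M_B = -wL²/12 = -(-5)·12²/12 = 60 kN·m
Superposition: R_A = -2697/125 kN, M_A = -4692/125 kN·m, R_B = -3178/125 kN, M_B = 5628/125 kN·m

R_A = -2697/125 kN, M_A = -4692/125 kN·m, R_B = -3178/125 kN, M_B = 5628/125 kN·m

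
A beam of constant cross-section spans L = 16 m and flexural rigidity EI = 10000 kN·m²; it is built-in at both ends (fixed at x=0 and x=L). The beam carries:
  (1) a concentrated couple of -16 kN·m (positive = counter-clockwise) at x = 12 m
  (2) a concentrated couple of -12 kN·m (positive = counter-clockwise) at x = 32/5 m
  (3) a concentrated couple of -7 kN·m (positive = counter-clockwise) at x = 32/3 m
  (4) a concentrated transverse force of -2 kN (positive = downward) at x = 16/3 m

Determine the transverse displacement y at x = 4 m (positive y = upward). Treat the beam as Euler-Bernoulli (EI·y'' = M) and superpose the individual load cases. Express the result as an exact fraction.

Load 1 — applied couple M₀=-16 kN·m at a=12 m (b=L-a=4):
  y_1 = (R_Ax³/6 - M_Ax²/2)/EI  [x≤a] with R_A=-9/8, M_A=-5 = ((-9/8)·4³/6 - (-5)·4²/2)/10000 = 7/2500 m
Load 2 — applied couple M₀=-12 kN·m at a=32/5 m (b=L-a=48/5):
  y_2 = (R_Ax³/6 - M_Ax²/2)/EI  [x≤a] with R_A=-27/25, M_A=-36/25 = ((-27/25)·4³/6 - (-36/25)·4²/2)/10000 = 0 m
Load 3 — applied couple M₀=-7 kN·m at a=32/3 m (b=L-a=16/3):
  y_3 = (R_Ax³/6 - M_Ax²/2)/EI  [x≤a] with R_A=-7/12, M_A=-7/3 = ((-7/12)·4³/6 - (-7/3)·4²/2)/10000 = 7/5625 m
Load 4 — point force P=-2 kN at a=16/3 m (b=L-a=32/3):
  y_4 = -Pb²x²(3aL-(3a+b)x)/(6L³EI)  [x≤a] = -(-2)·(32/3)²·4²·(3·(16/3)·16-(3·(16/3)+(32/3))·4)/(6·16³·10000) = 112/50625 m
Superposition: y = Σ y_i = 1267/202500 m ≈ 0.006257 m

y(4) = 1267/202500 m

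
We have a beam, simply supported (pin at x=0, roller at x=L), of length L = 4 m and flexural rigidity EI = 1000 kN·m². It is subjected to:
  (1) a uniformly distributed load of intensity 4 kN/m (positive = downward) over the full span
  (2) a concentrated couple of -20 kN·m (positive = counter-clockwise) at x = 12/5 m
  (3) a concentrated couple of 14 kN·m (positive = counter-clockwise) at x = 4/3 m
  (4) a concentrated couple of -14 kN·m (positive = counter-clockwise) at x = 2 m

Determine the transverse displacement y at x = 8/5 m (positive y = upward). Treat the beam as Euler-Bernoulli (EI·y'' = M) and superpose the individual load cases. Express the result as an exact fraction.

Load 1 — uniform load w=4 kN/m over full span:
  y_1 = -wx(L³-2Lx²+x³)/(24EI) = -4·(8/5)·(4³-2·4·(8/5)²+(8/5)³)/(24·1000) = -992/78125 m
Load 2 — applied couple M₀=-20 kN·m at a=12/5 m (b=L-a=8/5):
  y_2 = (M₀x³/(6L)+C₁x)/EI  [x≤a] with C₁=M₀(3b²-L²)/(6L)=104/15 = ((-20)·(8/5)³/(6·4)+(104/15)·(8/5))/1000 = 24/3125 m
Load 3 — applied couple M₀=14 kN·m at a=4/3 m (b=L-a=8/3):
  y_3 = (M₀x³/(6L)-M₀(x-a)²/2+C₁x)/EI  [x>a] with C₁=M₀(3b²-L²)/(6L)=28/9 = (14·(8/5)³/(6·4)-14·((8/5)-(4/3))²/2+(28/9)·(8/5))/1000 = 322/46875 m
Load 4 — applied couple M₀=-14 kN·m at a=2 m (b=L-a=2):
  y_4 = (M₀x³/(6L)+C₁x)/EI  [x≤a] with C₁=M₀(3b²-L²)/(6L)=7/3 = ((-14)·(8/5)³/(6·4)+(7/3)·(8/5))/1000 = 21/15625 m
Superposition: y = Σ y_i = 749/234375 m ≈ 0.003196 m

y(8/5) = 749/234375 m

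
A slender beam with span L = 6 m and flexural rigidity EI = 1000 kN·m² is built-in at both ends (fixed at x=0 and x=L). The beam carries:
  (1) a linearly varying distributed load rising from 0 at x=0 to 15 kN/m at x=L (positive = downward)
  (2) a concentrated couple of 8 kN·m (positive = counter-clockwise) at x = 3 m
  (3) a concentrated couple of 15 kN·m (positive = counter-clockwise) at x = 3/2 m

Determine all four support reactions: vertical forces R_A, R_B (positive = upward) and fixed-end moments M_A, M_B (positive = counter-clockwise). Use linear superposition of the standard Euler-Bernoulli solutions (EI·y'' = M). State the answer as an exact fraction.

Load 1 — triangular load w₀=15 kN/m (0→w₀ over full span):
  R_A = 3w₀L/20 = 3·15·6/20 = 27/2 kN
  M_A = w₀L²/30 = 15·6²/30 = 18 kN·m
  R_B = 7w₀L/20 = 7·15·6/20 = 63/2 kN
  M_B = -w₀L²/20 = -15·6²/20 = -27 kN·m
Load 2 — applied couple M₀=8 kN·m at a=3 m (b=L-a=3):
  R_A = 6M₀ab/L³ = 6·8·3·3/6³ = 2 kN
  M_A = M₀b(2a-b)/L² = 8·3·(2·3-3)/6² = 2 kN·m
  R_B = -6M₀ab/L³ = -6·8·3·3/6³ = -2 kN
  M_B = M₀a(2b-a)/L² = 8·3·(2·3-3)/6² = 2 kN·m
Load 3 — applied couple M₀=15 kN·m at a=3/2 m (b=L-a=9/2):
  R_A = 6M₀ab/L³ = 6·15·(3/2)·(9/2)/6³ = 45/16 kN
  M_A = M₀b(2a-b)/L² = 15·(9/2)·(2·(3/2)-(9/2))/6² = -45/16 kN·m
  R_B = -6M₀ab/L³ = -6·15·(3/2)·(9/2)/6³ = -45/16 kN
  M_B = M₀a(2b-a)/L² = 15·(3/2)·(2·(9/2)-(3/2))/6² = 75/16 kN·m
Superposition: R_A = 293/16 kN, M_A = 275/16 kN·m, R_B = 427/16 kN, M_B = -325/16 kN·m

R_A = 293/16 kN, M_A = 275/16 kN·m, R_B = 427/16 kN, M_B = -325/16 kN·m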